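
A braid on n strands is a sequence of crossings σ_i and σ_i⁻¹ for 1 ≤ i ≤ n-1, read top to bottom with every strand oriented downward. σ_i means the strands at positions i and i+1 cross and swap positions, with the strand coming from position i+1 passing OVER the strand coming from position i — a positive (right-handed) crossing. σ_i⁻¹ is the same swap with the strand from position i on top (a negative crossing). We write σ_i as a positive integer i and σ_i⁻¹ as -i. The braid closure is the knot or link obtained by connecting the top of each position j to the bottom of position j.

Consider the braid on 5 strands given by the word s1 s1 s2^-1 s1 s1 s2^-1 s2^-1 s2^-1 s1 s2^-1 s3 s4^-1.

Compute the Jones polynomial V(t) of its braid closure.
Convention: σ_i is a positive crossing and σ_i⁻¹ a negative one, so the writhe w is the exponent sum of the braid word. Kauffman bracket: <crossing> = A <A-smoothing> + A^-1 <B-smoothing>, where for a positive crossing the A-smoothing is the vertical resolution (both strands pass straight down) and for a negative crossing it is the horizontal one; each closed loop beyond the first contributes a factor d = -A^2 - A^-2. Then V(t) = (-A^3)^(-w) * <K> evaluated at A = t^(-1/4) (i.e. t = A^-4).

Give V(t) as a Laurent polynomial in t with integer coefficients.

-t^5 + 3*t^4 - 6*t^3 + 9*t^2 - 11*t + 13 - 11*t^-1 + 9*t^-2 - 6*t^-3 + 3*t^-4 - t^-5

Derivation:
The presented braid s1 s1 s2^-1 s1 s1 s2^-1 s2^-1 s2^-1 s1 s2^-1 s3 s4^-1 on 5 strands reduces by inverse Markov moves (closure unchanged at each step):
  Destabilize: the word has the form β·s4^-1 where s4^-1 occurs only as the final letter (β ∈ B_4); drop it and the last strand → 4 strands.
  Destabilize: the word has the form β·s3 where s3 occurs only as the final letter (β ∈ B_3); drop it and the last strand → 3 strands.
Reduced to β = s1 s1 s2^-1 s1 s1 s2^-1 s2^-1 s2^-1 s1 s2^-1 on 3 strands, 10 crossings.
Compute on β:
Braid: s1 s1 s2^-1 s1 s1 s2^-1 s2^-1 s2^-1 s1 s2^-1 on 3 strands, 10 crossings.
Writhe w = (#positive) - (#negative) = 5 - 5 = 0.
Enumerate smoothing states for the bracket polynomial. There are 2^10 = 1024 states.
For each crossing: s=0 is the vertical smoothing, s=1 horizontal. Crossing k contributes A^(sign_k * (1 - 2*s_k)); loop factor d = -A^2 - A^-2.
Tabulate the states by total A-exponent and number of loops L (A-exp: L × count):
  A^10: L=6 ×1
  A^8: L=5 ×10
  A^6: L=4 ×43, L=6 ×2
  A^4: L=3 ×98, L=5 ×22
  A^2: L=2 ×121, L=4 ×83, L=6 ×6
  A^0: L=1 ×73, L=3 ×140, L=5 ×38, L=7 ×1
  A^-2: L=2 ×121, L=4 ×79, L=6 ×10
  A^-4: L=3 ×95, L=5 ×24, L=7 ×1
  A^-6: L=4 ×42, L=6 ×3
  A^-8: L=5 ×10
  A^-10: L=6 ×1
Each group contributes A^e * Σ count * d^(L-1):
Powers of d = -A^2 - A^-2: d^2 = A^4 + 2 + A^-4; d^3 = -A^6 - 3*A^2 - 3*A^-2 - A^-6; d^4 = A^8 + 4*A^4 + 6 + 4*A^-4 + A^-8; d^5 = -A^10 - 5*A^6 - 10*A^2 - 10*A^-2 - 5*A^-6 - A^-10; d^6 = A^12 + 6*A^8 + 15*A^4 + 20 + 15*A^-4 + 6*A^-8 + A^-12.
  A^10 * (d^5) = -A^20 - 5*A^16 - 10*A^12 - 10*A^8 - 5*A^4 - 1
  A^8 * (10*d^4) = 10*A^16 + 40*A^12 + 60*A^8 + 40*A^4 + 10
  A^6 * (43*d^3 + 2*d^5) = -2*A^16 - 53*A^12 - 149*A^8 - 149*A^4 - 53 - 2*A^-4
  A^4 * (98*d^2 + 22*d^4) = 22*A^12 + 186*A^8 + 328*A^4 + 186 + 22*A^-4
  A^2 * (121*d + 83*d^3 + 6*d^5) = -6*A^12 - 113*A^8 - 430*A^4 - 430 - 113*A^-4 - 6*A^-8
  A^0 * (73 + 140*d^2 + 38*d^4 + d^6) = A^12 + 44*A^8 + 307*A^4 + 601 + 307*A^-4 + 44*A^-8 + A^-12
  A^-2 * (121*d + 79*d^3 + 10*d^5) = -10*A^8 - 129*A^4 - 458 - 458*A^-4 - 129*A^-8 - 10*A^-12
  A^-4 * (95*d^2 + 24*d^4 + d^6) = A^8 + 30*A^4 + 206 + 354*A^-4 + 206*A^-8 + 30*A^-12 + A^-16
  A^-6 * (42*d^3 + 3*d^5) = -3*A^4 - 57 - 156*A^-4 - 156*A^-8 - 57*A^-12 - 3*A^-16
  A^-8 * (10*d^4) = 10 + 40*A^-4 + 60*A^-8 + 40*A^-12 + 10*A^-16
  A^-10 * (d^5) = -1 - 5*A^-4 - 10*A^-8 - 10*A^-12 - 5*A^-16 - A^-20
Summing the groups: <K> = -A^20 + 3*A^16 - 6*A^12 + 9*A^8 - 11*A^4 + 13 - 11*A^-4 + 9*A^-8 - 6*A^-12 + 3*A^-16 - A^-20
Normalise by the writhe: (-A^3)^(-w) = (-A^3)^(0) = 1, so f(A) = 1 * <K> = -A^20 + 3*A^16 - 6*A^12 + 9*A^8 - 11*A^4 + 13 - 11*A^-4 + 9*A^-8 - 6*A^-12 + 3*A^-16 - A^-20.
Substitute A = t^(-1/4), i.e. A^e → t^(-e/4): V(t) = -t^5 + 3*t^4 - 6*t^3 + 9*t^2 - 11*t + 13 - 11*t^-1 + 9*t^-2 - 6*t^-3 + 3*t^-4 - t^-5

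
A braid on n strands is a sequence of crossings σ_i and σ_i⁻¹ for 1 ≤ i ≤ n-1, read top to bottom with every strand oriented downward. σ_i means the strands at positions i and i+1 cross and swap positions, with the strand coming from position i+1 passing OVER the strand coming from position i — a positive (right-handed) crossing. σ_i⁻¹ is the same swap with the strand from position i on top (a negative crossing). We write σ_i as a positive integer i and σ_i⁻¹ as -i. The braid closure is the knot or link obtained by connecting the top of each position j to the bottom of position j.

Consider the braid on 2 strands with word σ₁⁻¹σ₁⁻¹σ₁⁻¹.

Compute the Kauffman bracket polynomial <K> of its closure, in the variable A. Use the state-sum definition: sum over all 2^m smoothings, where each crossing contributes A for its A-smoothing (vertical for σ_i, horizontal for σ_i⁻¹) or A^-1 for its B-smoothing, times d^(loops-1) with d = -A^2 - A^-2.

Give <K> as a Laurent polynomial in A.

Braid: s1^-1 s1^-1 s1^-1 on 2 strands, 3 crossings.
Writhe w = (#positive) - (#negative) = 0 - 3 = -3.
State-sum expansion of <K>. There are 2^3 = 8 states.
Smooth each crossing (0=||, 1=⌣⌢); contribution A^(Σ sign_k(1-2s_k)) * d^(L-1).
  state 000: A-exp=-3, loops=2, term = A^-3 * d^1
  state 001: A-exp=-1, loops=1, term = A^-1 * d^0
  state 010: A-exp=-1, loops=1, term = A^-1 * d^0
  state 011: A-exp=+1, loops=2, term = A^1 * d^1
  state 100: A-exp=-1, loops=1, term = A^-1 * d^0
  state 101: A-exp=+1, loops=2, term = A^1 * d^1
  state 110: A-exp=+1, loops=2, term = A^1 * d^1
  state 111: A-exp=+3, loops=3, term = A^3 * d^2
Collect the terms by A-exponent (count of states per loop number):
Powers of d = -A^2 - A^-2: d^2 = A^4 + 2 + A^-4.
  A^3 * (d^2) = A^7 + 2*A^3 + A^-1
  A^1 * (3*d) = -3*A^3 - 3*A^-1
  A^-1 * (3) = 3*A^-1
  A^-3 * (d) = -A^-1 - A^-5
Summing the groups: <K> = A^7 - A^3 - A^-5

Answer: A^7 - A^3 - A^-5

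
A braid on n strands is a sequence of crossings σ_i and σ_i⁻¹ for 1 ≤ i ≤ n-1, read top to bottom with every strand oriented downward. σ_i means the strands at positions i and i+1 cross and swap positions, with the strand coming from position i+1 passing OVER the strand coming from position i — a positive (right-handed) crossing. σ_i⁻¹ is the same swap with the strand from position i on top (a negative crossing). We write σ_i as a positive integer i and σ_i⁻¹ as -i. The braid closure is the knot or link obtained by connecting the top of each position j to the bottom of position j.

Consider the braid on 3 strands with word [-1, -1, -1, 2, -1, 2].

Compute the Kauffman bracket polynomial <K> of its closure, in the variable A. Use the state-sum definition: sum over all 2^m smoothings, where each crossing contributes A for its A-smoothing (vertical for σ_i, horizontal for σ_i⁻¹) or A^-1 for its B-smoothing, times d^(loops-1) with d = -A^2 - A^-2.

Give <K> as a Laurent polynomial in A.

Braid: s1^-1 s1^-1 s1^-1 s2 s1^-1 s2 on 3 strands, 6 crossings.
Writhe w = (#positive) - (#negative) = 2 - 4 = -2.
Enumerate smoothing states for the bracket polynomial. There are 2^6 = 64 states.
Each crossing splits two ways (0=vertical, 1=horizontal). The state's weight is A^(#A-smoothings - #B-smoothings) * d^(loops - 1).
Tabulate the states by total A-exponent and number of loops L (A-exp: L × count):
  A^6: L=5 ×1
  A^4: L=4 ×6
  A^2: L=3 ×15
  A^0: L=2 ×19, L=4 ×1
  A^-2: L=1 ×11, L=3 ×4
  A^-4: L=2 ×6
  A^-6: L=3 ×1
Each group contributes A^e * Σ count * d^(L-1):
Powers of d = -A^2 - A^-2: d^2 = A^4 + 2 + A^-4; d^3 = -A^6 - 3*A^2 - 3*A^-2 - A^-6; d^4 = A^8 + 4*A^4 + 6 + 4*A^-4 + A^-8.
  A^6 * (d^4) = A^14 + 4*A^10 + 6*A^6 + 4*A^2 + A^-2
  A^4 * (6*d^3) = -6*A^10 - 18*A^6 - 18*A^2 - 6*A^-2
  A^2 * (15*d^2) = 15*A^6 + 30*A^2 + 15*A^-2
  A^0 * (19*d + d^3) = -A^6 - 22*A^2 - 22*A^-2 - A^-6
  A^-2 * (11 + 4*d^2) = 4*A^2 + 19*A^-2 + 4*A^-6
  A^-4 * (6*d) = -6*A^-2 - 6*A^-6
  A^-6 * (d^2) = A^-2 + 2*A^-6 + A^-10
Summing the groups: <K> = A^14 - 2*A^10 + 2*A^6 - 2*A^2 + 2*A^-2 - A^-6 + A^-10

Answer: A^14 - 2*A^10 + 2*A^6 - 2*A^2 + 2*A^-2 - A^-6 + A^-10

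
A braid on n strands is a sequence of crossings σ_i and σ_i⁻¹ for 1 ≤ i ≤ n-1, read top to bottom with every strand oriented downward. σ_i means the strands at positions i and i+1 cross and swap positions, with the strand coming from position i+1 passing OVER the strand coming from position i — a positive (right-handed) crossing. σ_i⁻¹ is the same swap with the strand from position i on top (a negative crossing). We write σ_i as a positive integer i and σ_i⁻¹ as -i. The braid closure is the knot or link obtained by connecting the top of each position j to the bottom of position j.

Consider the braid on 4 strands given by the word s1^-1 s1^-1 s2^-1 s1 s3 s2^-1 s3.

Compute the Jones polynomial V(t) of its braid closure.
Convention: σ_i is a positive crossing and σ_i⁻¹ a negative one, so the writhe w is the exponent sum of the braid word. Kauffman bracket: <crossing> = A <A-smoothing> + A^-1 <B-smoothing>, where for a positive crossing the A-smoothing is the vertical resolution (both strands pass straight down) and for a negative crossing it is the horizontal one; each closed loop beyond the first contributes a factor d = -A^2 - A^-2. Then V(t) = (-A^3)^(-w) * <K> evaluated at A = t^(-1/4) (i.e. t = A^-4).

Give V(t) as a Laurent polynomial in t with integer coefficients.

t^2 - t + 2 - 2*t^-1 + t^-2 - t^-3 + t^-4

Derivation:
Braid: s1^-1 s1^-1 s2^-1 s1 s3 s2^-1 s3 on 4 strands, 7 crossings.
Writhe w = (#positive) - (#negative) = 3 - 4 = -1.
Enumerate smoothing states for the bracket polynomial. There are 2^7 = 128 states.
For each crossing: s=0 is the vertical smoothing, s=1 horizontal. Crossing k contributes A^(sign_k * (1 - 2*s_k)); loop factor d = -A^2 - A^-2.
Tabulate the states by total A-exponent and number of loops L (A-exp: L × count):
  A^7: L=4 ×1
  A^5: L=3 ×7
  A^3: L=2 ×17, L=4 ×4
  A^1: L=1 ×14, L=3 ×20, L=5 ×1
  A^-1: L=2 ×27, L=4 ×8
  A^-3: L=1 ×5, L=3 ×15, L=5 ×1
  A^-5: L=2 ×4, L=4 ×3
  A^-7: L=3 ×1
Each group contributes A^e * Σ count * d^(L-1):
Powers of d = -A^2 - A^-2: d^2 = A^4 + 2 + A^-4; d^3 = -A^6 - 3*A^2 - 3*A^-2 - A^-6; d^4 = A^8 + 4*A^4 + 6 + 4*A^-4 + A^-8.
  A^7 * (d^3) = -A^13 - 3*A^9 - 3*A^5 - A
  A^5 * (7*d^2) = 7*A^9 + 14*A^5 + 7*A
  A^3 * (17*d + 4*d^3) = -4*A^9 - 29*A^5 - 29*A - 4*A^-3
  A^1 * (14 + 20*d^2 + d^4) = A^9 + 24*A^5 + 60*A + 24*A^-3 + A^-7
  A^-1 * (27*d + 8*d^3) = -8*A^5 - 51*A - 51*A^-3 - 8*A^-7
  A^-3 * (5 + 15*d^2 + d^4) = A^5 + 19*A + 41*A^-3 + 19*A^-7 + A^-11
  A^-5 * (4*d + 3*d^3) = -3*A - 13*A^-3 - 13*A^-7 - 3*A^-11
  A^-7 * (d^2) = A^-3 + 2*A^-7 + A^-11
Summing the groups: <K> = -A^13 + A^9 - A^5 + 2*A - 2*A^-3 + A^-7 - A^-11
Normalise by the writhe: (-A^3)^(-w) = (-A^3)^(1) = -A^3, so f(A) = -A^3 * <K> = A^16 - A^12 + A^8 - 2*A^4 + 2 - A^-4 + A^-8.
Substitute A = t^(-1/4), i.e. A^e → t^(-e/4): V(t) = t^2 - t + 2 - 2*t^-1 + t^-2 - t^-3 + t^-4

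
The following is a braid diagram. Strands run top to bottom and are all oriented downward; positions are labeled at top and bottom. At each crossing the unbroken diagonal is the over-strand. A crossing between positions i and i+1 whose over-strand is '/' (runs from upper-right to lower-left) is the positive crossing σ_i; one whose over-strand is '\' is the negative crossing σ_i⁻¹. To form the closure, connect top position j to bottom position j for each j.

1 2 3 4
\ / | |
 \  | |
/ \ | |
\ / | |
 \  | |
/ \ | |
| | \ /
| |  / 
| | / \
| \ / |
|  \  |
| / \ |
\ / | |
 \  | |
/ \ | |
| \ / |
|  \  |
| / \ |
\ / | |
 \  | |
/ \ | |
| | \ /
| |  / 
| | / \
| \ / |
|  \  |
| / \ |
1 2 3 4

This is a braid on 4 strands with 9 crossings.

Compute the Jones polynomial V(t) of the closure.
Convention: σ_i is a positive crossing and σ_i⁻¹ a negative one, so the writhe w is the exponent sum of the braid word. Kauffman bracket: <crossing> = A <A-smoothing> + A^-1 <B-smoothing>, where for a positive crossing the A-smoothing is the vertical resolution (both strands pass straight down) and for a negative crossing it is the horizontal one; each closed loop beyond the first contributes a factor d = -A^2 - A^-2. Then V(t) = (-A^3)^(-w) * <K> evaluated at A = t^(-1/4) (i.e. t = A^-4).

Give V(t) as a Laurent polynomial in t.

Reading the diagram top to bottom ('/'-over between positions i,i+1 = s_i, '\'-over = s_i^-1): braid word = s1^-1 s1^-1 s3 s2^-1 s1^-1 s2^-1 s1^-1 s3 s2^-1.
Braid: s1^-1 s1^-1 s3 s2^-1 s1^-1 s2^-1 s1^-1 s3 s2^-1 on 4 strands, 9 crossings.
Writhe w = (#positive) - (#negative) = 2 - 7 = -5.
Computing the Kauffman bracket via state sum. There are 2^9 = 512 states.
For each crossing: s=0 is the vertical smoothing, s=1 horizontal. Crossing k contributes A^(sign_k * (1 - 2*s_k)); loop factor d = -A^2 - A^-2.
Tabulate the states by total A-exponent and number of loops L (A-exp: L × count):
  A^9: L=3 ×1
  A^7: L=2 ×4, L=4 ×5
  A^5: L=1 ×4, L=3 ×26, L=5 ×6
  A^3: L=2 ×43, L=4 ×40, L=6 ×1
  A^1: L=1 ×23, L=3 ×92, L=5 ×11
  A^-1: L=2 ×91, L=4 ×34, L=6 ×1
  A^-3: L=1 ×32, L=3 ×48, L=5 ×4
  A^-5: L=2 ×28, L=4 ×8
  A^-7: L=3 ×9
  A^-9: L=4 ×1
Each group contributes A^e * Σ count * d^(L-1):
Powers of d = -A^2 - A^-2: d^2 = A^4 + 2 + A^-4; d^3 = -A^6 - 3*A^2 - 3*A^-2 - A^-6; d^4 = A^8 + 4*A^4 + 6 + 4*A^-4 + A^-8; d^5 = -A^10 - 5*A^6 - 10*A^2 - 10*A^-2 - 5*A^-6 - A^-10.
  A^9 * (d^2) = A^13 + 2*A^9 + A^5
  A^7 * (4*d + 5*d^3) = -5*A^13 - 19*A^9 - 19*A^5 - 5*A
  A^5 * (4 + 26*d^2 + 6*d^4) = 6*A^13 + 50*A^9 + 92*A^5 + 50*A + 6*A^-3
  A^3 * (43*d + 40*d^3 + d^5) = -A^13 - 45*A^9 - 173*A^5 - 173*A - 45*A^-3 - A^-7
  A^1 * (23 + 92*d^2 + 11*d^4) = 11*A^9 + 136*A^5 + 273*A + 136*A^-3 + 11*A^-7
  A^-1 * (91*d + 34*d^3 + d^5) = -A^9 - 39*A^5 - 203*A - 203*A^-3 - 39*A^-7 - A^-11
  A^-3 * (32 + 48*d^2 + 4*d^4) = 4*A^5 + 64*A + 152*A^-3 + 64*A^-7 + 4*A^-11
  A^-5 * (28*d + 8*d^3) = -8*A - 52*A^-3 - 52*A^-7 - 8*A^-11
  A^-7 * (9*d^2) = 9*A^-3 + 18*A^-7 + 9*A^-11
  A^-9 * (d^3) = -A^-3 - 3*A^-7 - 3*A^-11 - A^-15
Summing the groups: <K> = A^13 - 2*A^9 + 2*A^5 - 2*A + 2*A^-3 - 2*A^-7 + A^-11 - A^-15
Normalise by the writhe: (-A^3)^(-w) = (-A^3)^(5) = -A^15, so f(A) = -A^15 * <K> = -A^28 + 2*A^24 - 2*A^20 + 2*A^16 - 2*A^12 + 2*A^8 - A^4 + 1.
Substitute A = t^(-1/4), i.e. A^e → t^(-e/4): V(t) = 1 - t^-1 + 2*t^-2 - 2*t^-3 + 2*t^-4 - 2*t^-5 + 2*t^-6 - t^-7

Answer: 1 - t^-1 + 2*t^-2 - 2*t^-3 + 2*t^-4 - 2*t^-5 + 2*t^-6 - t^-7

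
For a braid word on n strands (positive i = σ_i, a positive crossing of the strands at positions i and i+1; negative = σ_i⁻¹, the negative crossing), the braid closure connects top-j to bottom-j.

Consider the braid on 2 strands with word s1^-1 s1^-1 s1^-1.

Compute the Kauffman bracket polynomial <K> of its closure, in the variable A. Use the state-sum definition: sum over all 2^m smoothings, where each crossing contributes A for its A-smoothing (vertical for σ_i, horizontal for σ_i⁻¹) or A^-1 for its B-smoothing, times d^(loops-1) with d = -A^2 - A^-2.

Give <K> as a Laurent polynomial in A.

A^7 - A^3 - A^-5

Derivation:
Braid: s1^-1 s1^-1 s1^-1 on 2 strands, 3 crossings.
Writhe w = (#positive) - (#negative) = 0 - 3 = -3.
Computing the Kauffman bracket via state sum. There are 2^3 = 8 states.
For each crossing: s=0 is the vertical smoothing, s=1 horizontal. Crossing k contributes A^(sign_k * (1 - 2*s_k)); loop factor d = -A^2 - A^-2.
  state 000: A-exp=-3, loops=2, term = A^-3 * d^1
  state 001: A-exp=-1, loops=1, term = A^-1 * d^0
  state 010: A-exp=-1, loops=1, term = A^-1 * d^0
  state 011: A-exp=+1, loops=2, term = A^1 * d^1
  state 100: A-exp=-1, loops=1, term = A^-1 * d^0
  state 101: A-exp=+1, loops=2, term = A^1 * d^1
  state 110: A-exp=+1, loops=2, term = A^1 * d^1
  state 111: A-exp=+3, loops=3, term = A^3 * d^2
Collect the terms by A-exponent (count of states per loop number):
Powers of d = -A^2 - A^-2: d^2 = A^4 + 2 + A^-4.
  A^3 * (d^2) = A^7 + 2*A^3 + A^-1
  A^1 * (3*d) = -3*A^3 - 3*A^-1
  A^-1 * (3) = 3*A^-1
  A^-3 * (d) = -A^-1 - A^-5
Summing the groups: <K> = A^7 - A^3 - A^-5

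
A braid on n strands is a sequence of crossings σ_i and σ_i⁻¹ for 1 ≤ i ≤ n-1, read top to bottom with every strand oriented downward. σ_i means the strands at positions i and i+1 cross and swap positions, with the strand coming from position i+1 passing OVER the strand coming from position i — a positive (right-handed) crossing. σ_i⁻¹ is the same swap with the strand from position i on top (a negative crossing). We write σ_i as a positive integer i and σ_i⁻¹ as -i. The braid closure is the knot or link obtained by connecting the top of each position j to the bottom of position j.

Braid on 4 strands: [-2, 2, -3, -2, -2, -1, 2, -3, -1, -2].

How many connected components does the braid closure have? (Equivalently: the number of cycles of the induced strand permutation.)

2

Derivation:
Track the strand permutation on 4 strands, starting from identity.
  step 1: s2^-1 swaps positions 2,3 -> [1 3 2 4]
  step 2: s2 swaps positions 2,3 -> [1 2 3 4]
  step 3: s3^-1 swaps positions 3,4 -> [1 2 4 3]
  step 4: s2^-1 swaps positions 2,3 -> [1 4 2 3]
  step 5: s2^-1 swaps positions 2,3 -> [1 2 4 3]
  step 6: s1^-1 swaps positions 1,2 -> [2 1 4 3]
  step 7: s2 swaps positions 2,3 -> [2 4 1 3]
  step 8: s3^-1 swaps positions 3,4 -> [2 4 3 1]
  step 9: s1^-1 swaps positions 1,2 -> [4 2 3 1]
  step 10: s2^-1 swaps positions 2,3 -> [4 3 2 1]
Final permutation (position -> original strand): [4 3 2 1]
Closure components = cycle count of this permutation = 2.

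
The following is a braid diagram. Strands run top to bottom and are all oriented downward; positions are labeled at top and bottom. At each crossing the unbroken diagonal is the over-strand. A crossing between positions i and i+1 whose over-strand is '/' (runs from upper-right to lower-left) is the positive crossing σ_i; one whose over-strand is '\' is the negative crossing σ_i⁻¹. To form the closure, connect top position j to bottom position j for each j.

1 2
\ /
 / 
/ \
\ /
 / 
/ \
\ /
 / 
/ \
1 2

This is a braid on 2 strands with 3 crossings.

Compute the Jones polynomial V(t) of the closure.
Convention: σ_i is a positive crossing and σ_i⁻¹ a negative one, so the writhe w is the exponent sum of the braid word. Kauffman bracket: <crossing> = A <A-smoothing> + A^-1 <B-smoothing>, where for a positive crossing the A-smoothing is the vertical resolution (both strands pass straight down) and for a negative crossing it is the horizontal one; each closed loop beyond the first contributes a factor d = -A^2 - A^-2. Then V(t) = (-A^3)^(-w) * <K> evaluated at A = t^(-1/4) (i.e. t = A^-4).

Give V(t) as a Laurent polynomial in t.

Reading the diagram top to bottom ('/'-over between positions i,i+1 = s_i, '\'-over = s_i^-1): braid word = s1 s1 s1.
Braid: s1 s1 s1 on 2 strands, 3 crossings.
Writhe w = (#positive) - (#negative) = 3 - 0 = 3.
State-sum expansion of <K>. There are 2^3 = 8 states.
For each crossing: s=0 is the vertical smoothing, s=1 horizontal. Crossing k contributes A^(sign_k * (1 - 2*s_k)); loop factor d = -A^2 - A^-2.
  state 000: A-exp=+3, loops=2, term = A^3 * d^1
  state 001: A-exp=+1, loops=1, term = A^1 * d^0
  state 010: A-exp=+1, loops=1, term = A^1 * d^0
  state 011: A-exp=-1, loops=2, term = A^-1 * d^1
  state 100: A-exp=+1, loops=1, term = A^1 * d^0
  state 101: A-exp=-1, loops=2, term = A^-1 * d^1
  state 110: A-exp=-1, loops=2, term = A^-1 * d^1
  state 111: A-exp=-3, loops=3, term = A^-3 * d^2
Collect the terms by A-exponent (count of states per loop number):
Powers of d = -A^2 - A^-2: d^2 = A^4 + 2 + A^-4.
  A^3 * (d) = -A^5 - A
  A^1 * (3) = 3*A
  A^-1 * (3*d) = -3*A - 3*A^-3
  A^-3 * (d^2) = A + 2*A^-3 + A^-7
Summing the groups: <K> = -A^5 - A^-3 + A^-7
Normalise by the writhe: (-A^3)^(-w) = (-A^3)^(-3) = -A^-9, so f(A) = -A^-9 * <K> = A^-4 + A^-12 - A^-16.
Substitute A = t^(-1/4), i.e. A^e → t^(-e/4): V(t) = -t^4 + t^3 + t

Answer: -t^4 + t^3 + t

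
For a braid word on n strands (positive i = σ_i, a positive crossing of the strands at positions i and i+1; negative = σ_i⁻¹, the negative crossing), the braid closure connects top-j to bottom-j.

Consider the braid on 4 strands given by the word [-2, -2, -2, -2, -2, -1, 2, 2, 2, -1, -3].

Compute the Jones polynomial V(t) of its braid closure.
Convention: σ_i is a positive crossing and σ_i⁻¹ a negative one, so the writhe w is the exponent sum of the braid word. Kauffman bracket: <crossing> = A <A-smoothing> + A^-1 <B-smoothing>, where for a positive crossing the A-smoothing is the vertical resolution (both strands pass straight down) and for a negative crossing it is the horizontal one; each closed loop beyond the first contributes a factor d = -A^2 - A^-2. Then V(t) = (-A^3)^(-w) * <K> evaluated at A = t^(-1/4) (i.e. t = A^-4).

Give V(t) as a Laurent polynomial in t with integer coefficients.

-1 + 2*t^-1 - 2*t^-2 + 4*t^-3 - 3*t^-4 + 3*t^-5 - 2*t^-6 + t^-7 - t^-8

Derivation:
The presented braid s2^-1 s2^-1 s2^-1 s2^-1 s2^-1 s1^-1 s2 s2 s2 s1^-1 s3^-1 on 4 strands reduces by inverse Markov moves (closure unchanged at each step):
  Destabilize: the word has the form β·s3^-1 where s3^-1 occurs only as the final letter (β ∈ B_3); drop it and the last strand → 3 strands.
Reduced to β = s2^-1 s2^-1 s2^-1 s2^-1 s2^-1 s1^-1 s2 s2 s2 s1^-1 on 3 strands, 10 crossings.
Compute on β:
Braid: s2^-1 s2^-1 s2^-1 s2^-1 s2^-1 s1^-1 s2 s2 s2 s1^-1 on 3 strands, 10 crossings.
Writhe w = (#positive) - (#negative) = 3 - 7 = -4.
Enumerate smoothing states for the bracket polynomial. There are 2^10 = 1024 states.
Each crossing splits two ways (0=vertical, 1=horizontal). The state's weight is A^(#A-smoothings - #B-smoothings) * d^(loops - 1).
Tabulate the states by total A-exponent and number of loops L (A-exp: L × count):
  A^10: L=6 ×1
  A^8: L=5 ×10
  A^6: L=4 ×35, L=6 ×10
  A^4: L=3 ×60, L=5 ×50, L=7 ×10
  A^2: L=2 ×55, L=4 ×100, L=6 ×50, L=8 ×5
  A^0: L=1 ×25, L=3 ×101, L=5 ×100, L=7 ×25, L=9 ×1
  A^-2: L=2 ×55, L=4 ×100, L=6 ×50, L=8 ×5
  A^-4: L=1 ×6, L=3 ×54, L=5 ×50, L=7 ×10
  A^-6: L=2 ×9, L=4 ×26, L=6 ×10
  A^-8: L=3 ×5, L=5 ×5
  A^-10: L=4 ×1
Each group contributes A^e * Σ count * d^(L-1):
Powers of d = -A^2 - A^-2: d^2 = A^4 + 2 + A^-4; d^3 = -A^6 - 3*A^2 - 3*A^-2 - A^-6; d^4 = A^8 + 4*A^4 + 6 + 4*A^-4 + A^-8; d^5 = -A^10 - 5*A^6 - 10*A^2 - 10*A^-2 - 5*A^-6 - A^-10; d^6 = A^12 + 6*A^8 + 15*A^4 + 20 + 15*A^-4 + 6*A^-8 + A^-12; d^7 = -A^14 - 7*A^10 - 21*A^6 - 35*A^2 - 35*A^-2 - 21*A^-6 - 7*A^-10 - A^-14; d^8 = A^16 + 8*A^12 + 28*A^8 + 56*A^4 + 70 + 56*A^-4 + 28*A^-8 + 8*A^-12 + A^-16.
  A^10 * (d^5) = -A^20 - 5*A^16 - 10*A^12 - 10*A^8 - 5*A^4 - 1
  A^8 * (10*d^4) = 10*A^16 + 40*A^12 + 60*A^8 + 40*A^4 + 10
  A^6 * (35*d^3 + 10*d^5) = -10*A^16 - 85*A^12 - 205*A^8 - 205*A^4 - 85 - 10*A^-4
  A^4 * (60*d^2 + 50*d^4 + 10*d^6) = 10*A^16 + 110*A^12 + 410*A^8 + 620*A^4 + 410 + 110*A^-4 + 10*A^-8
  A^2 * (55*d + 100*d^3 + 50*d^5 + 5*d^7) = -5*A^16 - 85*A^12 - 455*A^8 - 1030*A^4 - 1030 - 455*A^-4 - 85*A^-8 - 5*A^-12
  A^0 * (25 + 101*d^2 + 100*d^4 + 25*d^6 + d^8) = A^16 + 33*A^12 + 278*A^8 + 932*A^4 + 1397 + 932*A^-4 + 278*A^-8 + 33*A^-12 + A^-16
  A^-2 * (55*d + 100*d^3 + 50*d^5 + 5*d^7) = -5*A^12 - 85*A^8 - 455*A^4 - 1030 - 1030*A^-4 - 455*A^-8 - 85*A^-12 - 5*A^-16
  A^-4 * (6 + 54*d^2 + 50*d^4 + 10*d^6) = 10*A^8 + 110*A^4 + 404 + 614*A^-4 + 404*A^-8 + 110*A^-12 + 10*A^-16
  A^-6 * (9*d + 26*d^3 + 10*d^5) = -10*A^4 - 76 - 187*A^-4 - 187*A^-8 - 76*A^-12 - 10*A^-16
  A^-8 * (5*d^2 + 5*d^4) = 5 + 25*A^-4 + 40*A^-8 + 25*A^-12 + 5*A^-16
  A^-10 * (d^3) = -A^-4 - 3*A^-8 - 3*A^-12 - A^-16
Summing the groups: <K> = -A^20 + A^16 - 2*A^12 + 3*A^8 - 3*A^4 + 4 - 2*A^-4 + 2*A^-8 - A^-12
Normalise by the writhe: (-A^3)^(-w) = (-A^3)^(4) = A^12, so f(A) = A^12 * <K> = -A^32 + A^28 - 2*A^24 + 3*A^20 - 3*A^16 + 4*A^12 - 2*A^8 + 2*A^4 - 1.
Substitute A = t^(-1/4), i.e. A^e → t^(-e/4): V(t) = -1 + 2*t^-1 - 2*t^-2 + 4*t^-3 - 3*t^-4 + 3*t^-5 - 2*t^-6 + t^-7 - t^-8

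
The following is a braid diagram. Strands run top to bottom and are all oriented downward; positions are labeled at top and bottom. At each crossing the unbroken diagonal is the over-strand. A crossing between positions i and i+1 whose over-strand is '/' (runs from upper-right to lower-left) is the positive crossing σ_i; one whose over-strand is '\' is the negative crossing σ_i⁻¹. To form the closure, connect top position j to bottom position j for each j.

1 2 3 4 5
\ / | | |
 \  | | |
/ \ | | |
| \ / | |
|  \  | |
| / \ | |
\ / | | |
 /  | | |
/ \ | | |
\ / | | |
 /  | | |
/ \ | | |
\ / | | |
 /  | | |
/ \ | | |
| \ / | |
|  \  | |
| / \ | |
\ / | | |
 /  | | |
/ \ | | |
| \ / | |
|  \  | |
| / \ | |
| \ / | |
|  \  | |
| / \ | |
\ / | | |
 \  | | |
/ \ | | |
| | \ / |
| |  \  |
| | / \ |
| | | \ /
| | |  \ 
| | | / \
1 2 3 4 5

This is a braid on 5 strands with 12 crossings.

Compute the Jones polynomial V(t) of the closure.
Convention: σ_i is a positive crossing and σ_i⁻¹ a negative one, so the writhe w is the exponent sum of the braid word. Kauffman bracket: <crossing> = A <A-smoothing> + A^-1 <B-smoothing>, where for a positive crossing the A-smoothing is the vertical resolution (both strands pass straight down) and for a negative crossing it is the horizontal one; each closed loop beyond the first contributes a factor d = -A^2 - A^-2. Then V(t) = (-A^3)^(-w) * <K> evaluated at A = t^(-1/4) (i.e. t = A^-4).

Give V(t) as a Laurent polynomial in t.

Reading the diagram top to bottom ('/'-over between positions i,i+1 = s_i, '\'-over = s_i^-1): braid word = s1^-1 s2^-1 s1 s1 s1 s2^-1 s1 s2^-1 s2^-1 s1^-1 s3^-1 s4^-1.
The presented braid s1^-1 s2^-1 s1 s1 s1 s2^-1 s1 s2^-1 s2^-1 s1^-1 s3^-1 s4^-1 on 5 strands reduces by inverse Markov moves (closure unchanged at each step):
  Destabilize: the word has the form β·s4^-1 where s4^-1 occurs only as the final letter (β ∈ B_4); drop it and the last strand → 4 strands.
  Destabilize: the word has the form β·s3^-1 where s3^-1 occurs only as the final letter (β ∈ B_3); drop it and the last strand → 3 strands.
Reduced to β = s1^-1 s2^-1 s1 s1 s1 s2^-1 s1 s2^-1 s2^-1 s1^-1 on 3 strands, 10 crossings.
Compute on β:
Braid: s1^-1 s2^-1 s1 s1 s1 s2^-1 s1 s2^-1 s2^-1 s1^-1 on 3 strands, 10 crossings.
Writhe w = (#positive) - (#negative) = 4 - 6 = -2.
Enumerate smoothing states for the bracket polynomial. There are 2^10 = 1024 states.
For each crossing: s=0 is the vertical smoothing, s=1 horizontal. Crossing k contributes A^(sign_k * (1 - 2*s_k)); loop factor d = -A^2 - A^-2.
Tabulate the states by total A-exponent and number of loops L (A-exp: L × count):
  A^10: L=5 ×1
  A^8: L=4 ×10
  A^6: L=3 ×38, L=5 ×7
  A^4: L=2 ×67, L=4 ×49, L=6 ×4
  A^2: L=1 ×46, L=3 ×130, L=5 ×33, L=7 ×1
  A^0: L=2 ×131, L=4 ×110, L=6 ×11
  A^-2: L=1 ×25, L=3 ×133, L=5 ×51, L=7 ×1
  A^-4: L=2 ×37, L=4 ×72, L=6 ×11
  A^-6: L=3 ×25, L=5 ×19, L=7 ×1
  A^-8: L=4 ×8, L=6 ×2
  A^-10: L=5 ×1
Each group contributes A^e * Σ count * d^(L-1):
Powers of d = -A^2 - A^-2: d^2 = A^4 + 2 + A^-4; d^3 = -A^6 - 3*A^2 - 3*A^-2 - A^-6; d^4 = A^8 + 4*A^4 + 6 + 4*A^-4 + A^-8; d^5 = -A^10 - 5*A^6 - 10*A^2 - 10*A^-2 - 5*A^-6 - A^-10; d^6 = A^12 + 6*A^8 + 15*A^4 + 20 + 15*A^-4 + 6*A^-8 + A^-12.
  A^10 * (d^4) = A^18 + 4*A^14 + 6*A^10 + 4*A^6 + A^2
  A^8 * (10*d^3) = -10*A^14 - 30*A^10 - 30*A^6 - 10*A^2
  A^6 * (38*d^2 + 7*d^4) = 7*A^14 + 66*A^10 + 118*A^6 + 66*A^2 + 7*A^-2
  A^4 * (67*d + 49*d^3 + 4*d^5) = -4*A^14 - 69*A^10 - 254*A^6 - 254*A^2 - 69*A^-2 - 4*A^-6
  A^2 * (46 + 130*d^2 + 33*d^4 + d^6) = A^14 + 39*A^10 + 277*A^6 + 524*A^2 + 277*A^-2 + 39*A^-6 + A^-10
  A^0 * (131*d + 110*d^3 + 11*d^5) = -11*A^10 - 165*A^6 - 571*A^2 - 571*A^-2 - 165*A^-6 - 11*A^-10
  A^-2 * (25 + 133*d^2 + 51*d^4 + d^6) = A^10 + 57*A^6 + 352*A^2 + 617*A^-2 + 352*A^-6 + 57*A^-10 + A^-14
  A^-4 * (37*d + 72*d^3 + 11*d^5) = -11*A^6 - 127*A^2 - 363*A^-2 - 363*A^-6 - 127*A^-10 - 11*A^-14
  A^-6 * (25*d^2 + 19*d^4 + d^6) = A^6 + 25*A^2 + 116*A^-2 + 184*A^-6 + 116*A^-10 + 25*A^-14 + A^-18
  A^-8 * (8*d^3 + 2*d^5) = -2*A^2 - 18*A^-2 - 44*A^-6 - 44*A^-10 - 18*A^-14 - 2*A^-18
  A^-10 * (d^4) = A^-2 + 4*A^-6 + 6*A^-10 + 4*A^-14 + A^-18
Summing the groups: <K> = A^18 - 2*A^14 + 2*A^10 - 3*A^6 + 4*A^2 - 3*A^-2 + 3*A^-6 - 2*A^-10 + A^-14
Normalise by the writhe: (-A^3)^(-w) = (-A^3)^(2) = A^6, so f(A) = A^6 * <K> = A^24 - 2*A^20 + 2*A^16 - 3*A^12 + 4*A^8 - 3*A^4 + 3 - 2*A^-4 + A^-8.
Substitute A = t^(-1/4), i.e. A^e → t^(-e/4): V(t) = t^2 - 2*t + 3 - 3*t^-1 + 4*t^-2 - 3*t^-3 + 2*t^-4 - 2*t^-5 + t^-6

Answer: t^2 - 2*t + 3 - 3*t^-1 + 4*t^-2 - 3*t^-3 + 2*t^-4 - 2*t^-5 + t^-6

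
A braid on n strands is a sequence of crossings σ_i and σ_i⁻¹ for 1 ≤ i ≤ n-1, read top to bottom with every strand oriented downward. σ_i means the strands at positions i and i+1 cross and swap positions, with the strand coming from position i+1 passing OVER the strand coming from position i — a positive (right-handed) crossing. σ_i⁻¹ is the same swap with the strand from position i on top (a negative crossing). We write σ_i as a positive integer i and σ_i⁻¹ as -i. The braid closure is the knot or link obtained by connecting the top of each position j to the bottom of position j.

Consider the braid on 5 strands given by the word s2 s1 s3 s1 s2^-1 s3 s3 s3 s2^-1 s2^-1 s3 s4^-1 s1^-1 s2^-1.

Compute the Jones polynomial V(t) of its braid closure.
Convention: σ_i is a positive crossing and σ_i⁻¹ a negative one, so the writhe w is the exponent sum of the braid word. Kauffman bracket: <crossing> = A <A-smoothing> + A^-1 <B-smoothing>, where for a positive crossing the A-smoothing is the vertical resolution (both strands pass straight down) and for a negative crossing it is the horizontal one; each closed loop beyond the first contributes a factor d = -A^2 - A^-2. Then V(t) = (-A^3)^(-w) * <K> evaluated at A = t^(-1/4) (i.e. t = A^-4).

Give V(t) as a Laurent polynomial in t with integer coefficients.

-t^6 + 2*t^5 - 4*t^4 + 5*t^3 - 4*t^2 + 5*t - 3 + 2*t^-1 - t^-2

Derivation:
The presented braid s2 s1 s3 s1 s2^-1 s3 s3 s3 s2^-1 s2^-1 s3 s4^-1 s1^-1 s2^-1 on 5 strands reduces by inverse Markov moves (closure unchanged at each step):
  Deconjugate: the word is γ·β·γ⁻¹ with γ = s2 (prefix) and γ⁻¹ = s2^-1 (suffix); strip both.
  Deconjugate: the word is γ·β·γ⁻¹ with γ = s1 (prefix) and γ⁻¹ = s1^-1 (suffix); strip both.
  Destabilize: the word has the form β·s4^-1 where s4^-1 occurs only as the final letter (β ∈ B_4); drop it and the last strand → 4 strands.
Reduced to β = s3 s1 s2^-1 s3 s3 s3 s2^-1 s2^-1 s3 on 4 strands, 9 crossings.
Compute on β:
Braid: s3 s1 s2^-1 s3 s3 s3 s2^-1 s2^-1 s3 on 4 strands, 9 crossings.
Writhe w = (#positive) - (#negative) = 6 - 3 = 3.
Computing the Kauffman bracket via state sum. There are 2^9 = 512 states.
Each crossing splits two ways (0=vertical, 1=horizontal). The state's weight is A^(#A-smoothings - #B-smoothings) * d^(loops - 1).
Tabulate the states by total A-exponent and number of loops L (A-exp: L × count):
  A^9: L=5 ×1
  A^7: L=4 ×9
  A^5: L=3 ×32, L=5 ×4
  A^3: L=2 ×51, L=4 ×32, L=6 ×1
  A^1: L=1 ×27, L=3 ×81, L=5 ×18
  A^-1: L=2 ×53, L=4 ×67, L=6 ×6
  A^-3: L=3 ×50, L=5 ×33, L=7 ×1
  A^-5: L=4 ×27, L=6 ×9
  A^-7: L=5 ×8, L=7 ×1
  A^-9: L=6 ×1
Each group contributes A^e * Σ count * d^(L-1):
Powers of d = -A^2 - A^-2: d^2 = A^4 + 2 + A^-4; d^3 = -A^6 - 3*A^2 - 3*A^-2 - A^-6; d^4 = A^8 + 4*A^4 + 6 + 4*A^-4 + A^-8; d^5 = -A^10 - 5*A^6 - 10*A^2 - 10*A^-2 - 5*A^-6 - A^-10; d^6 = A^12 + 6*A^8 + 15*A^4 + 20 + 15*A^-4 + 6*A^-8 + A^-12.
  A^9 * (d^4) = A^17 + 4*A^13 + 6*A^9 + 4*A^5 + A
  A^7 * (9*d^3) = -9*A^13 - 27*A^9 - 27*A^5 - 9*A
  A^5 * (32*d^2 + 4*d^4) = 4*A^13 + 48*A^9 + 88*A^5 + 48*A + 4*A^-3
  A^3 * (51*d + 32*d^3 + d^5) = -A^13 - 37*A^9 - 157*A^5 - 157*A - 37*A^-3 - A^-7
  A^1 * (27 + 81*d^2 + 18*d^4) = 18*A^9 + 153*A^5 + 297*A + 153*A^-3 + 18*A^-7
  A^-1 * (53*d + 67*d^3 + 6*d^5) = -6*A^9 - 97*A^5 - 314*A - 314*A^-3 - 97*A^-7 - 6*A^-11
  A^-3 * (50*d^2 + 33*d^4 + d^6) = A^9 + 39*A^5 + 197*A + 318*A^-3 + 197*A^-7 + 39*A^-11 + A^-15
  A^-5 * (27*d^3 + 9*d^5) = -9*A^5 - 72*A - 171*A^-3 - 171*A^-7 - 72*A^-11 - 9*A^-15
  A^-7 * (8*d^4 + d^6) = A^5 + 14*A + 47*A^-3 + 68*A^-7 + 47*A^-11 + 14*A^-15 + A^-19
  A^-9 * (d^5) = -A - 5*A^-3 - 10*A^-7 - 10*A^-11 - 5*A^-15 - A^-19
Summing the groups: <K> = A^17 - 2*A^13 + 3*A^9 - 5*A^5 + 4*A - 5*A^-3 + 4*A^-7 - 2*A^-11 + A^-15
Normalise by the writhe: (-A^3)^(-w) = (-A^3)^(-3) = -A^-9, so f(A) = -A^-9 * <K> = -A^8 + 2*A^4 - 3 + 5*A^-4 - 4*A^-8 + 5*A^-12 - 4*A^-16 + 2*A^-20 - A^-24.
Substitute A = t^(-1/4), i.e. A^e → t^(-e/4): V(t) = -t^6 + 2*t^5 - 4*t^4 + 5*t^3 - 4*t^2 + 5*t - 3 + 2*t^-1 - t^-2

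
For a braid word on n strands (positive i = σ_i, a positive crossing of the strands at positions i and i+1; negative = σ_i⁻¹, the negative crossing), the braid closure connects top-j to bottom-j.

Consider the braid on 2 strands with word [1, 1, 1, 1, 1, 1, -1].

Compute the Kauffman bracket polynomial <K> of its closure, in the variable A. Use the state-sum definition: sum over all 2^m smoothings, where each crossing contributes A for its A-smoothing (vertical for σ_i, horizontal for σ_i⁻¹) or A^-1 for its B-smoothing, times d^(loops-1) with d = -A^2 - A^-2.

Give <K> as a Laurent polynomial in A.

-A^7 - A^-1 + A^-5 - A^-9 + A^-13

Derivation:
First cancel adjacent σ_i σ_i⁻¹ pairs (Reidemeister II — same braid, same closure): s1 s1 s1 s1 s1 s1 s1^-1 → s1 s1 s1 s1 s1.
Braid: s1 s1 s1 s1 s1 on 2 strands, 5 crossings.
Writhe w = (#positive) - (#negative) = 5 - 0 = 5.
Enumerate smoothing states for the bracket polynomial. There are 2^5 = 32 states.
Each crossing splits two ways (0=vertical, 1=horizontal). The state's weight is A^(#A-smoothings - #B-smoothings) * d^(loops - 1).
  state 00000: A-exp=+5, loops=2, term = A^5 * d^1
  state 00001: A-exp=+3, loops=1, term = A^3 * d^0
  state 00010: A-exp=+3, loops=1, term = A^3 * d^0
  state 00011: A-exp=+1, loops=2, term = A^1 * d^1
  state 00100: A-exp=+3, loops=1, term = A^3 * d^0
  state 00101: A-exp=+1, loops=2, term = A^1 * d^1
  state 00110: A-exp=+1, loops=2, term = A^1 * d^1
  state 00111: A-exp=-1, loops=3, term = A^-1 * d^2
  state 01000: A-exp=+3, loops=1, term = A^3 * d^0
  state 01001: A-exp=+1, loops=2, term = A^1 * d^1
  state 01010: A-exp=+1, loops=2, term = A^1 * d^1
  state 01011: A-exp=-1, loops=3, term = A^-1 * d^2
  state 01100: A-exp=+1, loops=2, term = A^1 * d^1
  state 01101: A-exp=-1, loops=3, term = A^-1 * d^2
  state 01110: A-exp=-1, loops=3, term = A^-1 * d^2
  state 01111: A-exp=-3, loops=4, term = A^-3 * d^3
  state 10000: A-exp=+3, loops=1, term = A^3 * d^0
  state 10001: A-exp=+1, loops=2, term = A^1 * d^1
  state 10010: A-exp=+1, loops=2, term = A^1 * d^1
  state 10011: A-exp=-1, loops=3, term = A^-1 * d^2
  state 10100: A-exp=+1, loops=2, term = A^1 * d^1
  state 10101: A-exp=-1, loops=3, term = A^-1 * d^2
  state 10110: A-exp=-1, loops=3, term = A^-1 * d^2
  state 10111: A-exp=-3, loops=4, term = A^-3 * d^3
  state 11000: A-exp=+1, loops=2, term = A^1 * d^1
  state 11001: A-exp=-1, loops=3, term = A^-1 * d^2
  state 11010: A-exp=-1, loops=3, term = A^-1 * d^2
  state 11011: A-exp=-3, loops=4, term = A^-3 * d^3
  state 11100: A-exp=-1, loops=3, term = A^-1 * d^2
  state 11101: A-exp=-3, loops=4, term = A^-3 * d^3
  state 11110: A-exp=-3, loops=4, term = A^-3 * d^3
  state 11111: A-exp=-5, loops=5, term = A^-5 * d^4
Collect the terms by A-exponent (count of states per loop number):
Powers of d = -A^2 - A^-2: d^2 = A^4 + 2 + A^-4; d^3 = -A^6 - 3*A^2 - 3*A^-2 - A^-6; d^4 = A^8 + 4*A^4 + 6 + 4*A^-4 + A^-8.
  A^5 * (d) = -A^7 - A^3
  A^3 * (5) = 5*A^3
  A^1 * (10*d) = -10*A^3 - 10*A^-1
  A^-1 * (10*d^2) = 10*A^3 + 20*A^-1 + 10*A^-5
  A^-3 * (5*d^3) = -5*A^3 - 15*A^-1 - 15*A^-5 - 5*A^-9
  A^-5 * (d^4) = A^3 + 4*A^-1 + 6*A^-5 + 4*A^-9 + A^-13
Summing the groups: <K> = -A^7 - A^-1 + A^-5 - A^-9 + A^-13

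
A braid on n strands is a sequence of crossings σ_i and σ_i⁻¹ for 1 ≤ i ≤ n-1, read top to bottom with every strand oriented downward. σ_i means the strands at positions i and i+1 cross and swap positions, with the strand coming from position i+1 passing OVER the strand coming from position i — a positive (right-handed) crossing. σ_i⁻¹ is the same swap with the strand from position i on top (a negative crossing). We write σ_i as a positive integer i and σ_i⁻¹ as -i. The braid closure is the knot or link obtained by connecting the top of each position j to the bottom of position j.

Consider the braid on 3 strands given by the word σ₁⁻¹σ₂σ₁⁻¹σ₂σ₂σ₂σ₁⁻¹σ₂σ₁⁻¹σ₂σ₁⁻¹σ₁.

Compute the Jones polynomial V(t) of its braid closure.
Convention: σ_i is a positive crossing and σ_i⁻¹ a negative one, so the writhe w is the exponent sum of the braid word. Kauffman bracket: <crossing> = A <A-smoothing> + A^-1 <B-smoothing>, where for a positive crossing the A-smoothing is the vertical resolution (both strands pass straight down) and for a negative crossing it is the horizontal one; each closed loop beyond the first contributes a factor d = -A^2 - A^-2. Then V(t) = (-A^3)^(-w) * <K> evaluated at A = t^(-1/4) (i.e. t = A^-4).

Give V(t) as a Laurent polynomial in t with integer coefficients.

The presented braid s1^-1 s2 s1^-1 s2 s2 s2 s1^-1 s2 s1^-1 s2 s1^-1 s1 on 3 strands reduces by inverse Markov moves (closure unchanged at each step):
  Deconjugate: the word is γ·β·γ⁻¹ with γ = s1^-1 (prefix) and γ⁻¹ = s1 (suffix); strip both.
Reduced to β = s2 s1^-1 s2 s2 s2 s1^-1 s2 s1^-1 s2 s1^-1 on 3 strands, 10 crossings.
Compute on β:
Braid: s2 s1^-1 s2 s2 s2 s1^-1 s2 s1^-1 s2 s1^-1 on 3 strands, 10 crossings.
Writhe w = (#positive) - (#negative) = 6 - 4 = 2.
State-sum expansion of <K>. There are 2^10 = 1024 states.
Each crossing splits two ways (0=vertical, 1=horizontal). The state's weight is A^(#A-smoothings - #B-smoothings) * d^(loops - 1).
Tabulate the states by total A-exponent and number of loops L (A-exp: L × count):
  A^10: L=5 ×1
  A^8: L=4 ×10
  A^6: L=3 ×42, L=5 ×3
  A^4: L=2 ×90, L=4 ×29, L=6 ×1
  A^2: L=1 ×87, L=3 ×110, L=5 ×13
  A^0: L=2 ×179, L=4 ×71, L=6 ×2
  A^-2: L=3 ×187, L=5 ×23
  A^-4: L=4 ×117, L=6 ×3
  A^-6: L=5 ×45
  A^-8: L=6 ×10
  A^-10: L=7 ×1
Each group contributes A^e * Σ count * d^(L-1):
Powers of d = -A^2 - A^-2: d^2 = A^4 + 2 + A^-4; d^3 = -A^6 - 3*A^2 - 3*A^-2 - A^-6; d^4 = A^8 + 4*A^4 + 6 + 4*A^-4 + A^-8; d^5 = -A^10 - 5*A^6 - 10*A^2 - 10*A^-2 - 5*A^-6 - A^-10; d^6 = A^12 + 6*A^8 + 15*A^4 + 20 + 15*A^-4 + 6*A^-8 + A^-12.
  A^10 * (d^4) = A^18 + 4*A^14 + 6*A^10 + 4*A^6 + A^2
  A^8 * (10*d^3) = -10*A^14 - 30*A^10 - 30*A^6 - 10*A^2
  A^6 * (42*d^2 + 3*d^4) = 3*A^14 + 54*A^10 + 102*A^6 + 54*A^2 + 3*A^-2
  A^4 * (90*d + 29*d^3 + d^5) = -A^14 - 34*A^10 - 187*A^6 - 187*A^2 - 34*A^-2 - A^-6
  A^2 * (87 + 110*d^2 + 13*d^4) = 13*A^10 + 162*A^6 + 385*A^2 + 162*A^-2 + 13*A^-6
  A^0 * (179*d + 71*d^3 + 2*d^5) = -2*A^10 - 81*A^6 - 412*A^2 - 412*A^-2 - 81*A^-6 - 2*A^-10
  A^-2 * (187*d^2 + 23*d^4) = 23*A^6 + 279*A^2 + 512*A^-2 + 279*A^-6 + 23*A^-10
  A^-4 * (117*d^3 + 3*d^5) = -3*A^6 - 132*A^2 - 381*A^-2 - 381*A^-6 - 132*A^-10 - 3*A^-14
  A^-6 * (45*d^4) = 45*A^2 + 180*A^-2 + 270*A^-6 + 180*A^-10 + 45*A^-14
  A^-8 * (10*d^5) = -10*A^2 - 50*A^-2 - 100*A^-6 - 100*A^-10 - 50*A^-14 - 10*A^-18
  A^-10 * (d^6) = A^2 + 6*A^-2 + 15*A^-6 + 20*A^-10 + 15*A^-14 + 6*A^-18 + A^-22
Summing the groups: <K> = A^18 - 4*A^14 + 7*A^10 - 10*A^6 + 14*A^2 - 14*A^-2 + 14*A^-6 - 11*A^-10 + 7*A^-14 - 4*A^-18 + A^-22
Normalise by the writhe: (-A^3)^(-w) = (-A^3)^(-2) = A^-6, so f(A) = A^-6 * <K> = A^12 - 4*A^8 + 7*A^4 - 10 + 14*A^-4 - 14*A^-8 + 14*A^-12 - 11*A^-16 + 7*A^-20 - 4*A^-24 + A^-28.
Substitute A = t^(-1/4), i.e. A^e → t^(-e/4): V(t) = t^7 - 4*t^6 + 7*t^5 - 11*t^4 + 14*t^3 - 14*t^2 + 14*t - 10 + 7*t^-1 - 4*t^-2 + t^-3

Answer: t^7 - 4*t^6 + 7*t^5 - 11*t^4 + 14*t^3 - 14*t^2 + 14*t - 10 + 7*t^-1 - 4*t^-2 + t^-3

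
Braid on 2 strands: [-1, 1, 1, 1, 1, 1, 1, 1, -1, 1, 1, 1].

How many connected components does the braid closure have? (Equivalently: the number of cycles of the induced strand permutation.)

Track the strand permutation on 2 strands, starting from identity.
  step 1: s1^-1 swaps positions 1,2 -> [2 1]
  step 2: s1 swaps positions 1,2 -> [1 2]
  step 3: s1 swaps positions 1,2 -> [2 1]
  step 4: s1 swaps positions 1,2 -> [1 2]
  step 5: s1 swaps positions 1,2 -> [2 1]
  step 6: s1 swaps positions 1,2 -> [1 2]
  step 7: s1 swaps positions 1,2 -> [2 1]
  step 8: s1 swaps positions 1,2 -> [1 2]
  step 9: s1^-1 swaps positions 1,2 -> [2 1]
  step 10: s1 swaps positions 1,2 -> [1 2]
  step 11: s1 swaps positions 1,2 -> [2 1]
  step 12: s1 swaps positions 1,2 -> [1 2]
Final permutation (position -> original strand): [1 2]
Closure components = cycle count of this permutation = 2.

Answer: 2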